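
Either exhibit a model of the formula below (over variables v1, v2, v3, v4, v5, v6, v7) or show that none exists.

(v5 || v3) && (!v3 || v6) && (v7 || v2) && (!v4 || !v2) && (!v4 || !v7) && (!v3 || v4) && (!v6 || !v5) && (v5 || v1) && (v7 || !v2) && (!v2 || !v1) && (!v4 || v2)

v1 ↦ true; v2 ↦ false; v3 ↦ false; v4 ↦ false; v5 ↦ true; v6 ↦ false; v7 ↦ true

Case v5 = true:
Unit clause (!v6) forces v6 = false.
Unit clause (!v3) forces v3 = false.
Case v7 = true:
Unit clause (!v4) forces v4 = false.
Case v2 = false:
Every clause is now satisfied; v1 is unconstrained.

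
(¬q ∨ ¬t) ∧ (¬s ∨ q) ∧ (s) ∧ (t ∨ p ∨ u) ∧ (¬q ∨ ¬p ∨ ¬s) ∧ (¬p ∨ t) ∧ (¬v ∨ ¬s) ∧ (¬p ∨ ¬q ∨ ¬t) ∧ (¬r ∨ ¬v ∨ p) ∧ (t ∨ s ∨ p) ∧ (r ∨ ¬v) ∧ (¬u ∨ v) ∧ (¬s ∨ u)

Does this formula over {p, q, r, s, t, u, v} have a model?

(s) alone gives s = True.
(q) alone gives q = True.
(¬t) alone gives t = False.
(¬p) alone gives p = False.
(u) alone gives u = True.
(¬v) alone gives v = False.
Now (v) is unsatisfied and unit — conflict.
No assignment satisfies every clause.

No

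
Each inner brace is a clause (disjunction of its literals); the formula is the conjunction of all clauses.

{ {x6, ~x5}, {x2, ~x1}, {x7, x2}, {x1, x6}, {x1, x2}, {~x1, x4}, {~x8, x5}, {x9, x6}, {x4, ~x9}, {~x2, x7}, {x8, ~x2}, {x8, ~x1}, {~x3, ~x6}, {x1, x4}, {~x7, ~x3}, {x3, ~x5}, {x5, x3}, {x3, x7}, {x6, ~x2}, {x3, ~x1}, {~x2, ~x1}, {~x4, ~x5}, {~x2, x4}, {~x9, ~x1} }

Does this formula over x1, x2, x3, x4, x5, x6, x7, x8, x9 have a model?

Case x6 = 1:
Unit clause (~x3) forces x3 = 0.
Unit clause (~x5) forces x5 = 0.
But (x5) is also a unit clause — contradiction.
That branch fails; take x6 = 0 instead.
Unit clause (~x5) forces x5 = 0.
Unit clause (x1) forces x1 = 1.
Unit clause (x2) forces x2 = 1.
But (~x2) is also a unit clause — contradiction.
Either choice for x6 ends in contradiction.
No assignment satisfies every clause.

Unsatisfiable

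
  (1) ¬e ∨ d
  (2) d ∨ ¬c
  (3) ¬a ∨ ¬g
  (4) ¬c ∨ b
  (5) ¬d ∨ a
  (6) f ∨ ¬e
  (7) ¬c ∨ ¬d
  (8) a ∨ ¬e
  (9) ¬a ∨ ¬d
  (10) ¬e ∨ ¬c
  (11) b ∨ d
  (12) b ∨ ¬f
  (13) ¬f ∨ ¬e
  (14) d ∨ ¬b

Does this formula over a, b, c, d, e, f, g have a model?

Suppose e = False.
Suppose d = True.
(a) alone gives a = True.
Now (¬a) is unsatisfied and unit — conflict.
That branch fails; take d = False instead.
(¬c) alone gives c = False.
(b) alone gives b = True.
Now (¬b) is unsatisfied and unit — conflict.
Neither d = True nor d = False works.
That branch fails; take e = True instead.
(d) alone gives d = True.
(a) alone gives a = True.
Now (¬a) is unsatisfied and unit — conflict.
Neither e = True nor e = False works.
No assignment satisfies every clause.

No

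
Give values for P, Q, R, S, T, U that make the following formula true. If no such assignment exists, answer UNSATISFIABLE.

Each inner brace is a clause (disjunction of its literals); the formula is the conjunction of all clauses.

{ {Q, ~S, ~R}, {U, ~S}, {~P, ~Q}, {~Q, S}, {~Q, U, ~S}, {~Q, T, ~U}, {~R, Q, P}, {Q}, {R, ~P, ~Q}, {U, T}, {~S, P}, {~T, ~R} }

UNSATISFIABLE

(Q) alone gives Q = 1.
(~P) alone gives P = 0.
(S) alone gives S = 1.
Now (~S) is unsatisfied and unit — conflict.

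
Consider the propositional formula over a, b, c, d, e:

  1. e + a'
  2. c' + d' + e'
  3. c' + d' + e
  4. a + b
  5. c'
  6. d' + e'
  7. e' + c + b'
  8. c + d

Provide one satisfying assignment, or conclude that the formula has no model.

a ↦ 0; b ↦ 1; c ↦ 0; d ↦ 1; e ↦ 0

(c') alone gives c = 0.
(d) alone gives d = 1.
(e') alone gives e = 0.
(a') alone gives a = 0.
(b) alone gives b = 1.
Every clause now holds.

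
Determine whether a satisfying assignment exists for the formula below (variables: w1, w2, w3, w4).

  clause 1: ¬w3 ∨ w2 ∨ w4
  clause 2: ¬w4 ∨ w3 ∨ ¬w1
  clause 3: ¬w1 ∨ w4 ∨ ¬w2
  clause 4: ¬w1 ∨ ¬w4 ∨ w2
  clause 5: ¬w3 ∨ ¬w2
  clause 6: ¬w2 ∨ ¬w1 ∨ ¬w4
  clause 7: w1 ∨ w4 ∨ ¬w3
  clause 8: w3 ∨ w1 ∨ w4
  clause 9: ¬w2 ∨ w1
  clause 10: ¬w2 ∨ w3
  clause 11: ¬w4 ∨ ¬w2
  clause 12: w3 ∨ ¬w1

Yes, satisfiable

Case w3 = True:
The clause (¬w2) is unit, so w2 = False.
The clause (w4) is unit, so w4 = True.
The clause (¬w1) is unit, so w1 = False.
Every clause now holds.
A satisfying assignment: w1 ↦ False,  w2 ↦ False,  w3 ↦ True,  w4 ↦ True.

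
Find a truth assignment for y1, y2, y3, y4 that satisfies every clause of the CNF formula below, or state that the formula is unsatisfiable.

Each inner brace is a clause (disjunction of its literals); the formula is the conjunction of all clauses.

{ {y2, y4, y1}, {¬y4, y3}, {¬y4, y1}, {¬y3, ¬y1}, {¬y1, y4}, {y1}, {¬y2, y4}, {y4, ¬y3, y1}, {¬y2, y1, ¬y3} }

(y1) alone gives y1 = True.
(¬y3) alone gives y3 = False.
(¬y4) alone gives y4 = False.
But (y4) is also a unit clause — contradiction.

UNSATISFIABLE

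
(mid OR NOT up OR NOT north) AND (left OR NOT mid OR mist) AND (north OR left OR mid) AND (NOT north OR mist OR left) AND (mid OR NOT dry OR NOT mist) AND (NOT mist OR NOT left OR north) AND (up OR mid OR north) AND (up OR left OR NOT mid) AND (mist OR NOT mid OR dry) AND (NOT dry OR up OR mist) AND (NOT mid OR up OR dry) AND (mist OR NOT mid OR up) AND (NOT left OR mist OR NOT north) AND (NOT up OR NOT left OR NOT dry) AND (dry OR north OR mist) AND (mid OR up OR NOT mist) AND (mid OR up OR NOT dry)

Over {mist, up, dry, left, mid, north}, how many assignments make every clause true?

6

There are 2^6 = 64 truth assignments over (mist, up, dry, left, mid, north).
Split on dry. With dry = true, the clauses containing dry are satisfied and NOT dry drops from the rest; 3 of the 2^5 = 32 assignments to the other variables satisfy what remains.
With dry = false, by the same count on the reduced clause set, 3 assignments work.
(One model: mist=T, up=F, dry=T, left=T, mid=T, north=T.)
Total: 3 + 3 = 6.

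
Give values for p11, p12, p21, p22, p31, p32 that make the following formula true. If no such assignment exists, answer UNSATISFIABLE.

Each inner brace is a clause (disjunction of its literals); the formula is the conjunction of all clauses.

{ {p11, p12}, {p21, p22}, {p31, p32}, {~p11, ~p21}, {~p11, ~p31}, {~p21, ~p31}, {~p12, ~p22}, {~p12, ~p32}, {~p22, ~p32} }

UNSATISFIABLE

Suppose p11 = 1.
From the singleton clause (~p21), p21 = 0.
From the singleton clause (p22), p22 = 1.
From the singleton clause (~p31), p31 = 0.
From the singleton clause (p32), p32 = 1.
That conflicts with the unit clause (~p32).
So p11 must be the other value — set p11 = 0.
From the singleton clause (p12), p12 = 1.
From the singleton clause (~p22), p22 = 0.
From the singleton clause (p21), p21 = 1.
From the singleton clause (~p31), p31 = 0.
From the singleton clause (p32), p32 = 1.
That conflicts with the unit clause (~p32).
Neither p11 = 1 nor p11 = 0 works.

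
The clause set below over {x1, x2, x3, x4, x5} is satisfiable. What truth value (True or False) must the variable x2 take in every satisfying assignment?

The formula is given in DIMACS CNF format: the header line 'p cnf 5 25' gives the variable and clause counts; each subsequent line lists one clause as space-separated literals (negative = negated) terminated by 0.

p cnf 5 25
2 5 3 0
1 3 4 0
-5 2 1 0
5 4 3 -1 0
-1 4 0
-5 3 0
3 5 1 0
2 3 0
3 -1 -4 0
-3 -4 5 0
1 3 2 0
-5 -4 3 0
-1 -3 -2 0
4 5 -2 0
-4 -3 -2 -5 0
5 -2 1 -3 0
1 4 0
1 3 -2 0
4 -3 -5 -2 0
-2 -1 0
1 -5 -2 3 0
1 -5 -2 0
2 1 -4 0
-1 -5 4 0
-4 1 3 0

Suppose x2 = True.
Unit clause (¬x1) forces x1 = False.
Unit clause (x4) forces x4 = True.
Unit clause (x3) forces x3 = True.
Unit clause (x5) forces x5 = True.
But (¬x5) is also a unit clause — contradiction.
So every satisfying assignment has x2 = False.

False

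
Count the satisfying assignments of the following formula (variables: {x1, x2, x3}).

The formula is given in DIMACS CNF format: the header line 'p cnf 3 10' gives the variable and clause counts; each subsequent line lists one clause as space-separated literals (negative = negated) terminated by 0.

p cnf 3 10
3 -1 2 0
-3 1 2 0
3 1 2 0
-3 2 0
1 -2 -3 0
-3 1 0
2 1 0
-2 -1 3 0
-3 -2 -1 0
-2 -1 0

There are 2^3 = 8 truth assignments over (x1, x2, x3).
Split on x3. With x3 = True, the clauses containing x3 are satisfied and ¬x3 drops from the rest; 0 of the 2^2 = 4 assignments to the other variables satisfy what remains.
With x3 = False, by the same count on the reduced clause set, 1 assignment works.
Total: 0 + 1 = 1.

1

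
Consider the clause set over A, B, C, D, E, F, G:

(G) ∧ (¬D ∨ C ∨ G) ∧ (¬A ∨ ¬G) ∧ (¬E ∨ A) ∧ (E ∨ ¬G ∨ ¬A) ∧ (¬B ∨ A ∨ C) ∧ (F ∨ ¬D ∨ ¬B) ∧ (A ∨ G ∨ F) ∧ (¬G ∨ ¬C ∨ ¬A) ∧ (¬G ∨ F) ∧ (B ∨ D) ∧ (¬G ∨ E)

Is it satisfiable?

Unsatisfiable

The clause (G) is unit, so G = True.
The clause (¬A) is unit, so A = False.
The clause (¬E) is unit, so E = False.
That conflicts with the unit clause (E).
No assignment satisfies every clause.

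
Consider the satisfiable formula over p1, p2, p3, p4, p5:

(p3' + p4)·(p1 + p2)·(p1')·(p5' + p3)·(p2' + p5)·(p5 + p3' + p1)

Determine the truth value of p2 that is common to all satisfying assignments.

True

Suppose p2 = 0.
From the singleton clause (p1), p1 = 1.
That conflicts with the unit clause (p1').
So every satisfying assignment has p2 = True.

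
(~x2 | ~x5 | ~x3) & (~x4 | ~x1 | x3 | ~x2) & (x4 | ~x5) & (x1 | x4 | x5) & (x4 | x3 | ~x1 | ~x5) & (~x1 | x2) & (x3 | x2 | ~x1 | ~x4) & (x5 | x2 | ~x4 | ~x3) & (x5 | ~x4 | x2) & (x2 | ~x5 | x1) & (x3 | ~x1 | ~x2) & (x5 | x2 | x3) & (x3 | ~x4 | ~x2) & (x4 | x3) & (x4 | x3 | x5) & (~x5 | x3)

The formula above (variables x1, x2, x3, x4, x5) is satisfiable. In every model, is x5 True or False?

Suppose x5 = 1.
Unit clause (x4) forces x4 = 1.
Unit clause (x3) forces x3 = 1.
Unit clause (~x2) forces x2 = 0.
Unit clause (~x1) forces x1 = 0.
That conflicts with the unit clause (x1).
So every satisfying assignment has x5 = False.

False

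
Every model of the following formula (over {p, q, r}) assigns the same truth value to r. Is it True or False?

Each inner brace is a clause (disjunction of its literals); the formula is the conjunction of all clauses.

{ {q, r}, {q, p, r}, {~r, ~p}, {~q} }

True

Suppose r = 0.
(q) alone gives q = 1.
That conflicts with the unit clause (~q).
So every satisfying assignment has r = True.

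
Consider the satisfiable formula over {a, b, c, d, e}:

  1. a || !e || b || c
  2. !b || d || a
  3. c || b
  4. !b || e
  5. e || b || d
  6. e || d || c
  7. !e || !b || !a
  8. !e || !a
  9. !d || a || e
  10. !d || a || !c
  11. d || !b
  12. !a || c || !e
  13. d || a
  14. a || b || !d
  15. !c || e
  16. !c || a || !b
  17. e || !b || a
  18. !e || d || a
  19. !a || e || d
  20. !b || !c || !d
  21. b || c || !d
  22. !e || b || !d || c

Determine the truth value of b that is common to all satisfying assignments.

Suppose b = false.
The clause (c) is unit, so c = true.
The clause (e) is unit, so e = true.
The clause (!a) is unit, so a = false.
The clause (!d) is unit, so d = false.
But (d) is also a unit clause — contradiction.
So every satisfying assignment has b = True.

True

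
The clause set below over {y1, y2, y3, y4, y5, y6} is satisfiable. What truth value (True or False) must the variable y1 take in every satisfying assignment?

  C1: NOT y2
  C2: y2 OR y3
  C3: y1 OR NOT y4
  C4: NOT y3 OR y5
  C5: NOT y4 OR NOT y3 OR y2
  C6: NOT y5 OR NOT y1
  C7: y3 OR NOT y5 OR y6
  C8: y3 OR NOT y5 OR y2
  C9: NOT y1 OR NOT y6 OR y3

False

Suppose y1 = true.
Unit clause (NOT y2) forces y2 = false.
Unit clause (y3) forces y3 = true.
Unit clause (y5) forces y5 = true.
But (NOT y5) is also a unit clause — contradiction.
So every satisfying assignment has y1 = False.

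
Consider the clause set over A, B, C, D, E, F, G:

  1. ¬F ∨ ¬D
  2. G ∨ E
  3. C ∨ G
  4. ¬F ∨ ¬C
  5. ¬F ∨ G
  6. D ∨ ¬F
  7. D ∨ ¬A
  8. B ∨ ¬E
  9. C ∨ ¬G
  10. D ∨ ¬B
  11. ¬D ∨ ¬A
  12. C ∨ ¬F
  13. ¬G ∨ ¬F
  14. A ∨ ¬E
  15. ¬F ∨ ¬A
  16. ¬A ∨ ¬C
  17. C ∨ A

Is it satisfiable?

Branch on F: set F = False.
Branch on G: set G = True.
(C) alone gives C = True.
(¬A) alone gives A = False.
(¬E) alone gives E = False.
Branch on D: set D = True.
No clause remains; B is free.
A satisfying assignment: A=False,  B=True,  C=True,  D=True,  E=False,  F=False,  G=True.

Yes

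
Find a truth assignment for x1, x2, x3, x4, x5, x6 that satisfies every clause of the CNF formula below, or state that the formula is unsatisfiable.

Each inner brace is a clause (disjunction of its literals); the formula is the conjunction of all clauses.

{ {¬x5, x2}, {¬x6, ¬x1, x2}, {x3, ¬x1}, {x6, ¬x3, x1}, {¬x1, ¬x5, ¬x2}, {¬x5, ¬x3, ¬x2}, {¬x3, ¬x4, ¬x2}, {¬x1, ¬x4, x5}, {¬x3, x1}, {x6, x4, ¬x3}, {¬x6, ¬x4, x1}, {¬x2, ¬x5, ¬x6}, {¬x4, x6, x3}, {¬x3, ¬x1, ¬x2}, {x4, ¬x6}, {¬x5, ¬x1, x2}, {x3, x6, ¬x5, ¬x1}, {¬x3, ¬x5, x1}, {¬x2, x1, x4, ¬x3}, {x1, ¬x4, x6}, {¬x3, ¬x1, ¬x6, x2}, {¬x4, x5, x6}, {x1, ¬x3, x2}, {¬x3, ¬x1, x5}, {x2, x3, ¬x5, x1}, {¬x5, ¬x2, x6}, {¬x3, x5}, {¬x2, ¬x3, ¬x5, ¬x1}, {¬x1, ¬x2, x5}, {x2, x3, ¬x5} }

Suppose x5 = False.
Unit clause (¬x3) forces x3 = False.
Unit clause (¬x1) forces x1 = False.
Suppose x6 = False.
Unit clause (¬x4) forces x4 = False.
All clauses hold; x2 can take either value.

x1 ↦ False, x2 ↦ False, x3 ↦ False, x4 ↦ False, x5 ↦ False, x6 ↦ False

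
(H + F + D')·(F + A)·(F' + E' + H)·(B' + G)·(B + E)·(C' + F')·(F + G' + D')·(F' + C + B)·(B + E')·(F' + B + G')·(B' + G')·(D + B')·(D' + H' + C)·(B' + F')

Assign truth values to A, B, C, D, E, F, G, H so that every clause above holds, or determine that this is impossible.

Branch on F: set F = 1.
(C') alone gives C = 0.
(B) alone gives B = 1.
That conflicts with the unit clause (B').
Backtrack on F: now try F = 0.
(A) alone gives A = 1.
Branch on H: set H = 1.
Branch on B: set B = 0.
(E) alone gives E = 1.
That conflicts with the unit clause (E').
Backtrack on B: now try B = 1.
(G) alone gives G = 1.
That conflicts with the unit clause (G').
Both values of B lead to a conflict.
Backtrack on H: now try H = 0.
(D') alone gives D = 0.
(B') alone gives B = 0.
(E) alone gives E = 1.
That conflicts with the unit clause (E').
Both values of H lead to a conflict.
Both values of F lead to a conflict.

UNSATISFIABLE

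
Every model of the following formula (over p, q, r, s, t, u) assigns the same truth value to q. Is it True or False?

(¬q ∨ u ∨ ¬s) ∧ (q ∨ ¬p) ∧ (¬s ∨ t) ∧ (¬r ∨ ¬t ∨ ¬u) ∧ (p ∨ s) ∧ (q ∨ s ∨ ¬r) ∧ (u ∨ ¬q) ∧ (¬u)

Suppose q = True.
The clause (u) is unit, so u = True.
But (¬u) is also a unit clause — contradiction.
So every satisfying assignment has q = False.

False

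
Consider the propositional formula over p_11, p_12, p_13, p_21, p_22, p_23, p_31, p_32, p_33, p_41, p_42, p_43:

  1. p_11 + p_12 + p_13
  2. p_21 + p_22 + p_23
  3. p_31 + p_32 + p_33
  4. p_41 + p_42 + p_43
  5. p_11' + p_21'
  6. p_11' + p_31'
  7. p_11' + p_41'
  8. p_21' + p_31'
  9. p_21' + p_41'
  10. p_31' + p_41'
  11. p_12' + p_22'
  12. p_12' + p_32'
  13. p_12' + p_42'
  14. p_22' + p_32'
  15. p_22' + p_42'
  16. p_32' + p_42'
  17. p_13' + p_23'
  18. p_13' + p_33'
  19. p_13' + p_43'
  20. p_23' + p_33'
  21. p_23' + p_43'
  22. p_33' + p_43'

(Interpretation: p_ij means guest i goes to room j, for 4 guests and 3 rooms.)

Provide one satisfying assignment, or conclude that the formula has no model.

Try p_11 = 0.
Try p_12 = 1.
The clause (p_22') is unit, so p_22 = 0.
The clause (p_32') is unit, so p_32 = 0.
The clause (p_42') is unit, so p_42 = 0.
Try p_21 = 1.
The clause (p_31') is unit, so p_31 = 0.
The clause (p_33) is unit, so p_33 = 1.
The clause (p_41') is unit, so p_41 = 0.
The clause (p_43) is unit, so p_43 = 1.
But (p_43') is also a unit clause — contradiction.
Backtrack on p_21: now try p_21 = 0.
The clause (p_23) is unit, so p_23 = 1.
The clause (p_13') is unit, so p_13 = 0.
The clause (p_33') is unit, so p_33 = 0.
The clause (p_31) is unit, so p_31 = 1.
The clause (p_41') is unit, so p_41 = 0.
The clause (p_43) is unit, so p_43 = 1.
But (p_43') is also a unit clause — contradiction.
Both values of p_21 lead to a conflict.
Backtrack on p_12: now try p_12 = 0.
The clause (p_13) is unit, so p_13 = 1.
The clause (p_23') is unit, so p_23 = 0.
The clause (p_33') is unit, so p_33 = 0.
The clause (p_43') is unit, so p_43 = 0.
Try p_21 = 1.
The clause (p_31') is unit, so p_31 = 0.
The clause (p_32) is unit, so p_32 = 1.
The clause (p_41') is unit, so p_41 = 0.
The clause (p_42) is unit, so p_42 = 1.
But (p_42') is also a unit clause — contradiction.
Backtrack on p_21: now try p_21 = 0.
The clause (p_22) is unit, so p_22 = 1.
The clause (p_32') is unit, so p_32 = 0.
The clause (p_31) is unit, so p_31 = 1.
The clause (p_41') is unit, so p_41 = 0.
The clause (p_42) is unit, so p_42 = 1.
But (p_42') is also a unit clause — contradiction.
Both values of p_21 lead to a conflict.
Both values of p_12 lead to a conflict.
Backtrack on p_11: now try p_11 = 1.
The clause (p_21') is unit, so p_21 = 0.
The clause (p_31') is unit, so p_31 = 0.
The clause (p_41') is unit, so p_41 = 0.
Try p_22 = 1.
The clause (p_12') is unit, so p_12 = 0.
The clause (p_32') is unit, so p_32 = 0.
The clause (p_33) is unit, so p_33 = 1.
The clause (p_42') is unit, so p_42 = 0.
The clause (p_43) is unit, so p_43 = 1.
But (p_43') is also a unit clause — contradiction.
Backtrack on p_22: now try p_22 = 0.
The clause (p_23) is unit, so p_23 = 1.
The clause (p_13') is unit, so p_13 = 0.
The clause (p_33') is unit, so p_33 = 0.
The clause (p_32) is unit, so p_32 = 1.
The clause (p_12') is unit, so p_12 = 0.
The clause (p_42') is unit, so p_42 = 0.
The clause (p_43) is unit, so p_43 = 1.
But (p_43') is also a unit clause — contradiction.
Both values of p_22 lead to a conflict.
Both values of p_11 lead to a conflict.

UNSATISFIABLE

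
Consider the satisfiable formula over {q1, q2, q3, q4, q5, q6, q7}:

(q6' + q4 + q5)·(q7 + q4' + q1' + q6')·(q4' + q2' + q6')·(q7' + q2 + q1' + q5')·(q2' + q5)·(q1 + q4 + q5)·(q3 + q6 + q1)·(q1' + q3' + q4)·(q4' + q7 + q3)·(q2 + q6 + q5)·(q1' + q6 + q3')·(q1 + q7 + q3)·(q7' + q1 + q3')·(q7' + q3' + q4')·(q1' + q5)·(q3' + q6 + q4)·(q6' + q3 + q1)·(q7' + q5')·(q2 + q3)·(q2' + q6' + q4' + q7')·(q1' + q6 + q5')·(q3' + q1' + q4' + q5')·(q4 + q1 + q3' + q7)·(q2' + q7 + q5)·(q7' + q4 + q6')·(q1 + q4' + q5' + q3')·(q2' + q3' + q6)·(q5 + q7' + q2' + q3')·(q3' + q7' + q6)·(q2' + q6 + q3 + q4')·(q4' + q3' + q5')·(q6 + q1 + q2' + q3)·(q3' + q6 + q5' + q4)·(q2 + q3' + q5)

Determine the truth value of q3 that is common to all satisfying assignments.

Suppose q3 = 1.
Case q2 = 0:
(q5) alone gives q5 = 1.
(q7') alone gives q7 = 0.
(q4') alone gives q4 = 0.
(q1') alone gives q1 = 0.
But (q1) is also a unit clause — contradiction.
Backtrack on q2: now try q2 = 1.
(q5) alone gives q5 = 1.
(q7') alone gives q7 = 0.
(q6) alone gives q6 = 1.
(q4') alone gives q4 = 0.
(q1') alone gives q1 = 0.
But (q1) is also a unit clause — contradiction.
Both values of q2 lead to a conflict.
So every satisfying assignment has q3 = False.

False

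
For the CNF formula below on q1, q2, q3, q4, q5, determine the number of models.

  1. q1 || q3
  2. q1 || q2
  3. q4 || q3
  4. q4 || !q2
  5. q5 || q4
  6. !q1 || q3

7

There are 2^5 = 32 truth assignments over (q1, q2, q3, q4, q5).
Split on q3. With q3 = true, the clauses containing q3 are satisfied and !q3 drops from the rest; 7 of the 2^4 = 16 assignments to the other variables satisfy what remains.
With q3 = false, by the same count on the reduced clause set, 0 assignments work.
(One model: q1=F, q2=T, q3=T, q4=T, q5=F.)
Total: 7 + 0 = 7.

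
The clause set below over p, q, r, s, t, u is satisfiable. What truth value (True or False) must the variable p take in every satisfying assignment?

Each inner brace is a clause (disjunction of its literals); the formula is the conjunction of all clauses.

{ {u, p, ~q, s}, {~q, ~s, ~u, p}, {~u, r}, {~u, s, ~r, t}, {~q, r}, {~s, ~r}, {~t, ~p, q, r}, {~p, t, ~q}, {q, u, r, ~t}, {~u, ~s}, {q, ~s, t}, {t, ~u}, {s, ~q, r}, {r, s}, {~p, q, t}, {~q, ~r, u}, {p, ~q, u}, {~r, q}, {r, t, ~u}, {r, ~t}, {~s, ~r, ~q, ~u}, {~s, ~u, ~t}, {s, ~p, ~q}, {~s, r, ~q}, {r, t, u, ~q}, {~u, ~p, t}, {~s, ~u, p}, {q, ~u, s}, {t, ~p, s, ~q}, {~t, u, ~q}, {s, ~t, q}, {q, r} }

False

Suppose p = 1.
Case u = 0:
Case q = 0:
From the singleton clause (t), t = 1.
From the singleton clause (r), r = 1.
That conflicts with the unit clause (~r).
That branch fails; take q = 1 instead.
From the singleton clause (r), r = 1.
That conflicts with the unit clause (~r).
Both values of q lead to a conflict.
That branch fails; take u = 1 instead.
From the singleton clause (r), r = 1.
From the singleton clause (~s), s = 0.
From the singleton clause (t), t = 1.
From the singleton clause (q), q = 1.
That conflicts with the unit clause (~q).
Both values of u lead to a conflict.
So every satisfying assignment has p = False.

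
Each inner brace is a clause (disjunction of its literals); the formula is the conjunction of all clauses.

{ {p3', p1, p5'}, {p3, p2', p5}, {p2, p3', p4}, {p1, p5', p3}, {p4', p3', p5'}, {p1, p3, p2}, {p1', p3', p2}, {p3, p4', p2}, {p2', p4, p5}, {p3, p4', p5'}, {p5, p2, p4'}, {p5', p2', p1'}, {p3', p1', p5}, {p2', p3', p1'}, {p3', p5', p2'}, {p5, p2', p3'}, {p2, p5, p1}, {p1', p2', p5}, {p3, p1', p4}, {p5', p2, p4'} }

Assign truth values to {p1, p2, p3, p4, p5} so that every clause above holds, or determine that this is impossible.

Branch on p3: set p3 = 0.
Branch on p2: set p2 = 0.
Unit clause (p1) forces p1 = 1.
Unit clause (p4') forces p4 = 0.
But (p4) is also a unit clause — contradiction.
Undo p2 and try p2 = 1.
Unit clause (p5) forces p5 = 1.
Unit clause (p1) forces p1 = 1.
But (p1') is also a unit clause — contradiction.
Neither p2 = 1 nor p2 = 0 works.
Undo p3 and try p3 = 1.
Branch on p1: set p1 = 1.
Unit clause (p2) forces p2 = 1.
But (p2') is also a unit clause — contradiction.
Undo p1 and try p1 = 0.
Unit clause (p5') forces p5 = 0.
Unit clause (p2') forces p2 = 0.
But (p2) is also a unit clause — contradiction.
Neither p1 = 1 nor p1 = 0 works.
Neither p3 = 1 nor p3 = 0 works.

UNSATISFIABLE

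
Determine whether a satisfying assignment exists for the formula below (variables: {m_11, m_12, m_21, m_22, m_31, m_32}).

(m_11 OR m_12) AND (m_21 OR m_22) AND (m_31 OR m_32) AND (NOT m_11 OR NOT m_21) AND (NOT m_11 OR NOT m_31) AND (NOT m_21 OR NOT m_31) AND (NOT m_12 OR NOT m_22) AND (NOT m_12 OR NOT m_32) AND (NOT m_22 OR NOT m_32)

Unsatisfiable

Try m_11 = true.
The clause (NOT m_21) is unit, so m_21 = false.
The clause (m_22) is unit, so m_22 = true.
The clause (NOT m_31) is unit, so m_31 = false.
The clause (m_32) is unit, so m_32 = true.
But (NOT m_32) is also a unit clause — contradiction.
Undo m_11 and try m_11 = false.
The clause (m_12) is unit, so m_12 = true.
The clause (NOT m_22) is unit, so m_22 = false.
The clause (m_21) is unit, so m_21 = true.
The clause (NOT m_31) is unit, so m_31 = false.
The clause (m_32) is unit, so m_32 = true.
But (NOT m_32) is also a unit clause — contradiction.
Either choice for m_11 ends in contradiction.
No assignment satisfies every clause.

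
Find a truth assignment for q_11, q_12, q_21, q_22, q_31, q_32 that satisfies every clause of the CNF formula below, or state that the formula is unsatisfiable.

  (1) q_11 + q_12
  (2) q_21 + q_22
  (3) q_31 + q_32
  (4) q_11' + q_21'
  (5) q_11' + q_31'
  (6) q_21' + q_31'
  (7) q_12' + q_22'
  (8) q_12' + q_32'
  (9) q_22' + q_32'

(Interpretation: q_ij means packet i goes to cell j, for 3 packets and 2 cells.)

Case q_11 = 1:
(q_21') alone gives q_21 = 0.
(q_22) alone gives q_22 = 1.
(q_31') alone gives q_31 = 0.
(q_32) alone gives q_32 = 1.
That conflicts with the unit clause (q_32').
So q_11 must be the other value — set q_11 = 0.
(q_12) alone gives q_12 = 1.
(q_22') alone gives q_22 = 0.
(q_21) alone gives q_21 = 1.
(q_31') alone gives q_31 = 0.
(q_32) alone gives q_32 = 1.
That conflicts with the unit clause (q_32').
Neither q_11 = 1 nor q_11 = 0 works.

UNSATISFIABLE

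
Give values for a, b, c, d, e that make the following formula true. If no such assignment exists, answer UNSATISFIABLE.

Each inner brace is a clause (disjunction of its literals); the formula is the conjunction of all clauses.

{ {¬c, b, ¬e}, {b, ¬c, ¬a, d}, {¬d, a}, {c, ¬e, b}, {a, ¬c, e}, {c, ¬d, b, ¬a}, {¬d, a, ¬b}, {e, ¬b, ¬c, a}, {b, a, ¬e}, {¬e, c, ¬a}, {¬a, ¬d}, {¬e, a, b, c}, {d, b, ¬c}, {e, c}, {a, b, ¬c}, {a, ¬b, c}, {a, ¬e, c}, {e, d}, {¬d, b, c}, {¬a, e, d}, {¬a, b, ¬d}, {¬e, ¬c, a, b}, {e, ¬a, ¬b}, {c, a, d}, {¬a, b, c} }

Suppose d = False.
The clause (e) is unit, so e = True.
Suppose c = True.
The clause (b) is unit, so b = True.
No clause remains; a is free.

a ↦ False; b ↦ True; c ↦ True; d ↦ False; e ↦ True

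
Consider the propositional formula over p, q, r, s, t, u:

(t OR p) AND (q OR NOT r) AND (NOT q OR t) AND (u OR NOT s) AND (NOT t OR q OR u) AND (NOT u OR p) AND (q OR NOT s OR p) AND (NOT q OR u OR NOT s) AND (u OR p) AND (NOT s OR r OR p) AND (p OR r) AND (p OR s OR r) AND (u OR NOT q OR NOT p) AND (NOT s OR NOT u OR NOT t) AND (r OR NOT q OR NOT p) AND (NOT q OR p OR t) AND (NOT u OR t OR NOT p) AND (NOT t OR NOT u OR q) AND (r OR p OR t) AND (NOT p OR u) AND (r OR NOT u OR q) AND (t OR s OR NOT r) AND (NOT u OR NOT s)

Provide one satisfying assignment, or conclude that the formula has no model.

Case t = true:
Case q = true:
Case u = true:
The clause (p) is unit, so p = true.
The clause (NOT s) is unit, so s = false.
The clause (r) is unit, so r = true.
Every clause now holds.

p: true,  q: true,  r: true,  s: false,  t: true,  u: true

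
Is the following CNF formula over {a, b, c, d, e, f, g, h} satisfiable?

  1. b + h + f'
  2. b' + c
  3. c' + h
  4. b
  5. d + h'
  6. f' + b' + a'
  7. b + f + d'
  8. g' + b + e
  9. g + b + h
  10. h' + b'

(b) alone gives b = 1.
(c) alone gives c = 1.
(h) alone gives h = 1.
That conflicts with the unit clause (h').
No assignment satisfies every clause.

No, unsatisfiable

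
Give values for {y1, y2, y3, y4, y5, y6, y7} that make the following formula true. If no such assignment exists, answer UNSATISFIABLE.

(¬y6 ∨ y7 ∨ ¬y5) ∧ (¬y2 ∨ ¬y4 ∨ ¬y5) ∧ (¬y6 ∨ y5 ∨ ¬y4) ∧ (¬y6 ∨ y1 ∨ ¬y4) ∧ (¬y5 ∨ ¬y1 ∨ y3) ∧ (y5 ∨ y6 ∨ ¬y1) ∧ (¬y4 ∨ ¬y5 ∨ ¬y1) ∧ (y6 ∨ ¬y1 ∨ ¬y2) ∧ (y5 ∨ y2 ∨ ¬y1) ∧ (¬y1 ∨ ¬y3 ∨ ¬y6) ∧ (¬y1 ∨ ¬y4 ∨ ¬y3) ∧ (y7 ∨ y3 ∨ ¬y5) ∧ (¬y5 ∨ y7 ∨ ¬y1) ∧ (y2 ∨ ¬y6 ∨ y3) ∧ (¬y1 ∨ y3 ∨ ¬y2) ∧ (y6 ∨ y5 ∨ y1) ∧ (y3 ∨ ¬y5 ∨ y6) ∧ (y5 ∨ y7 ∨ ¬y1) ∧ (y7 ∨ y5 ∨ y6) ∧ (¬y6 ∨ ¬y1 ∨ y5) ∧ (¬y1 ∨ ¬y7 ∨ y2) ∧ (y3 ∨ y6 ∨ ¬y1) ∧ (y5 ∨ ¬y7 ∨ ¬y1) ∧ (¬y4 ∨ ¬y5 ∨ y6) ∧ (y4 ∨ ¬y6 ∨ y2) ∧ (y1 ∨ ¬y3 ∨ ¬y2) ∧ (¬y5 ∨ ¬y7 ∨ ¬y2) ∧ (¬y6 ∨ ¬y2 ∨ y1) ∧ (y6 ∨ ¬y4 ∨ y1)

Suppose y6 = False.
Suppose y5 = True.
Unit clause (y3) forces y3 = True.
Unit clause (¬y4) forces y4 = False.
Suppose y1 = False.
Unit clause (¬y2) forces y2 = False.
All clauses hold; y7 can take either value.

y1=False,  y2=False,  y3=True,  y4=False,  y5=True,  y6=False,  y7=True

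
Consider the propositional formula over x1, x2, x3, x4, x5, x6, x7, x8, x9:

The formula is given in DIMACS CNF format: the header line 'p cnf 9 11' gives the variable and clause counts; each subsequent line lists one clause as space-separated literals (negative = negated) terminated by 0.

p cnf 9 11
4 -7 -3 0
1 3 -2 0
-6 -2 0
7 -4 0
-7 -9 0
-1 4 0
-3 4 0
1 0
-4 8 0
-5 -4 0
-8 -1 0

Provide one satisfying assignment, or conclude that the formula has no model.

The clause (x1) is unit, so x1 = True.
The clause (x4) is unit, so x4 = True.
The clause (x7) is unit, so x7 = True.
The clause (¬x9) is unit, so x9 = False.
The clause (x8) is unit, so x8 = True.
That conflicts with the unit clause (¬x8).

UNSATISFIABLE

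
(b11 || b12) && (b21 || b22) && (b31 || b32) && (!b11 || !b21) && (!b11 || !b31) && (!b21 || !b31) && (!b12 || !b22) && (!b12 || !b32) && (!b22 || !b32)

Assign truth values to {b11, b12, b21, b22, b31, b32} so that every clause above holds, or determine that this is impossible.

UNSATISFIABLE

Try b11 = true.
Unit clause (!b21) forces b21 = false.
Unit clause (b22) forces b22 = true.
Unit clause (!b31) forces b31 = false.
Unit clause (b32) forces b32 = true.
That conflicts with the unit clause (!b32).
Backtrack on b11: now try b11 = false.
Unit clause (b12) forces b12 = true.
Unit clause (!b22) forces b22 = false.
Unit clause (b21) forces b21 = true.
Unit clause (!b31) forces b31 = false.
Unit clause (b32) forces b32 = true.
That conflicts with the unit clause (!b32).
Either choice for b11 ends in contradiction.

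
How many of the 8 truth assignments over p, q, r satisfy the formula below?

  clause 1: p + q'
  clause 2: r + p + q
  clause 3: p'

There are 2^3 = 8 truth assignments over (p, q, r).
Split on q. With q = 1, the clauses containing q are satisfied and q' drops from the rest; 0 of the 2^2 = 4 assignments to the other variables satisfy what remains.
With q = 0, by the same count on the reduced clause set, 1 assignment works.
(One model: p=F, q=F, r=T.)
Total: 0 + 1 = 1.

1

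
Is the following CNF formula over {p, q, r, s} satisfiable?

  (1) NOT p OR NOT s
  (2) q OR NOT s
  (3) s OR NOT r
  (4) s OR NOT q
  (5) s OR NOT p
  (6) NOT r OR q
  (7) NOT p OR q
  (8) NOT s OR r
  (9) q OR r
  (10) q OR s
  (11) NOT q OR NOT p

Try p = false.
Try q = true.
Unit clause (s) forces s = true.
Unit clause (r) forces r = true.
This assignment satisfies each clause.
A satisfying assignment: p=false,  q=true,  r=true,  s=true.

Yes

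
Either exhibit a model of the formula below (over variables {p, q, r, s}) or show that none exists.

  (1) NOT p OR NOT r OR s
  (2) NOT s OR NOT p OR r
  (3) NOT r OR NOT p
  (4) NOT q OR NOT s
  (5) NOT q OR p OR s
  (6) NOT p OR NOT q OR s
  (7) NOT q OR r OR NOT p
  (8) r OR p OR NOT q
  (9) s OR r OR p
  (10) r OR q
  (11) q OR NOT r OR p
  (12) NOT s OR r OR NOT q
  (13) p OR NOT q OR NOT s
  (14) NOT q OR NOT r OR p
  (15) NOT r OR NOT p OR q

UNSATISFIABLE

Branch on r: set r = false.
(q) alone gives q = true.
(NOT s) alone gives s = false.
(p) alone gives p = true.
That conflicts with the unit clause (NOT p).
That branch fails; take r = true instead.
(NOT p) alone gives p = false.
(q) alone gives q = true.
That conflicts with the unit clause (NOT q).
Either choice for r ends in contradiction.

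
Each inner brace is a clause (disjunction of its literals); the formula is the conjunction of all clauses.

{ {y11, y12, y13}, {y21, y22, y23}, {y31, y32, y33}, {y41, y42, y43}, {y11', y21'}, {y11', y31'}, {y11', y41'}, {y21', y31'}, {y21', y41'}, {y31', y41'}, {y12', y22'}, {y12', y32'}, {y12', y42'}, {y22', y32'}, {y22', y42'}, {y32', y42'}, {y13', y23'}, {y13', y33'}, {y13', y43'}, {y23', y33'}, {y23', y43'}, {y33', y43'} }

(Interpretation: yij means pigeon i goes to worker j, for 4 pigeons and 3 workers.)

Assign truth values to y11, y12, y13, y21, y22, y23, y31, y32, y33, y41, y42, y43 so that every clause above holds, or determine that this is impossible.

UNSATISFIABLE

Suppose y11 = 0.
Suppose y12 = 1.
Unit clause (y22') forces y22 = 0.
Unit clause (y32') forces y32 = 0.
Unit clause (y42') forces y42 = 0.
Suppose y21 = 1.
Unit clause (y31') forces y31 = 0.
Unit clause (y33) forces y33 = 1.
Unit clause (y41') forces y41 = 0.
Unit clause (y43) forces y43 = 1.
That conflicts with the unit clause (y43').
So y21 must be the other value — set y21 = 0.
Unit clause (y23) forces y23 = 1.
Unit clause (y13') forces y13 = 0.
Unit clause (y33') forces y33 = 0.
Unit clause (y31) forces y31 = 1.
Unit clause (y41') forces y41 = 0.
Unit clause (y43) forces y43 = 1.
That conflicts with the unit clause (y43').
Either choice for y21 ends in contradiction.
So y12 must be the other value — set y12 = 0.
Unit clause (y13) forces y13 = 1.
Unit clause (y23') forces y23 = 0.
Unit clause (y33') forces y33 = 0.
Unit clause (y43') forces y43 = 0.
Suppose y21 = 1.
Unit clause (y31') forces y31 = 0.
Unit clause (y32) forces y32 = 1.
Unit clause (y41') forces y41 = 0.
Unit clause (y42) forces y42 = 1.
That conflicts with the unit clause (y42').
So y21 must be the other value — set y21 = 0.
Unit clause (y22) forces y22 = 1.
Unit clause (y32') forces y32 = 0.
Unit clause (y31) forces y31 = 1.
Unit clause (y41') forces y41 = 0.
Unit clause (y42) forces y42 = 1.
That conflicts with the unit clause (y42').
Either choice for y21 ends in contradiction.
Either choice for y12 ends in contradiction.
So y11 must be the other value — set y11 = 1.
Unit clause (y21') forces y21 = 0.
Unit clause (y31') forces y31 = 0.
Unit clause (y41') forces y41 = 0.
Suppose y22 = 1.
Unit clause (y12') forces y12 = 0.
Unit clause (y32') forces y32 = 0.
Unit clause (y33) forces y33 = 1.
Unit clause (y42') forces y42 = 0.
Unit clause (y43) forces y43 = 1.
That conflicts with the unit clause (y43').
So y22 must be the other value — set y22 = 0.
Unit clause (y23) forces y23 = 1.
Unit clause (y13') forces y13 = 0.
Unit clause (y33') forces y33 = 0.
Unit clause (y32) forces y32 = 1.
Unit clause (y12') forces y12 = 0.
Unit clause (y42') forces y42 = 0.
Unit clause (y43) forces y43 = 1.
That conflicts with the unit clause (y43').
Either choice for y22 ends in contradiction.
Either choice for y11 ends in contradiction.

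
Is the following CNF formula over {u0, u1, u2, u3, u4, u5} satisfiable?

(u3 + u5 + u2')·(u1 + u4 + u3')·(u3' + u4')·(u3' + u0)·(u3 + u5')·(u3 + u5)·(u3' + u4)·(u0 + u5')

No

Branch on u3: set u3 = 0.
Unit clause (u5') forces u5 = 0.
Now (u5) is unsatisfied and unit — conflict.
Undo u3 and try u3 = 1.
Unit clause (u4') forces u4 = 0.
Now (u4) is unsatisfied and unit — conflict.
Both values of u3 lead to a conflict.
No assignment satisfies every clause.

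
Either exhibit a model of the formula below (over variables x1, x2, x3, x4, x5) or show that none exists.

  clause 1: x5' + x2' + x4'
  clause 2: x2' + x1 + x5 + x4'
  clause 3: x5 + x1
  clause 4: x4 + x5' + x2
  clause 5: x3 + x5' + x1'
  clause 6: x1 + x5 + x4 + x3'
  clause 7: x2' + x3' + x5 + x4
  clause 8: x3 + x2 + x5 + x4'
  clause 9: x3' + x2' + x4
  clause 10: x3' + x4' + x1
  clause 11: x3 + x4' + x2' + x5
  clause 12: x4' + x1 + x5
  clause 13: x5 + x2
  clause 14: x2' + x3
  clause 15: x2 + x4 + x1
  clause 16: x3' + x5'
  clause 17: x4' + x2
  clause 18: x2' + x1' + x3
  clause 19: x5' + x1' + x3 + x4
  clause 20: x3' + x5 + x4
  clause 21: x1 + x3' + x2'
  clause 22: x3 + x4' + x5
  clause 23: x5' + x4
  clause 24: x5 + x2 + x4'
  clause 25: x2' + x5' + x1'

Suppose x5 = 0.
(x1) alone gives x1 = 1.
(x2) alone gives x2 = 1.
(x3) alone gives x3 = 1.
(x4) alone gives x4 = 1.
This assignment satisfies each clause.

x1 ↦ 1,  x2 ↦ 1,  x3 ↦ 1,  x4 ↦ 1,  x5 ↦ 0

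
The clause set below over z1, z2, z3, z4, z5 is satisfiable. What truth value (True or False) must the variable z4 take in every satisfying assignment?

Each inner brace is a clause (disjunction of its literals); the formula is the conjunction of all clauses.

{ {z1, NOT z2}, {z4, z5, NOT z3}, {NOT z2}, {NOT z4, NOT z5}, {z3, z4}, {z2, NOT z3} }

Suppose z4 = false.
From the singleton clause (NOT z2), z2 = false.
From the singleton clause (z3), z3 = true.
That conflicts with the unit clause (NOT z3).
So every satisfying assignment has z4 = True.

True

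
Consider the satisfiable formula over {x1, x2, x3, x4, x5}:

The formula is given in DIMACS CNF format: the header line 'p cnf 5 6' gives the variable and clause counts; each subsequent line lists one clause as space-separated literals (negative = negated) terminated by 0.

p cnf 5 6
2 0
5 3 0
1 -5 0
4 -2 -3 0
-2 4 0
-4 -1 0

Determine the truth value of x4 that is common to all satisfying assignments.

Suppose x4 = False.
Unit clause (x2) forces x2 = True.
Now (¬x2) is unsatisfied and unit — conflict.
So every satisfying assignment has x4 = True.

True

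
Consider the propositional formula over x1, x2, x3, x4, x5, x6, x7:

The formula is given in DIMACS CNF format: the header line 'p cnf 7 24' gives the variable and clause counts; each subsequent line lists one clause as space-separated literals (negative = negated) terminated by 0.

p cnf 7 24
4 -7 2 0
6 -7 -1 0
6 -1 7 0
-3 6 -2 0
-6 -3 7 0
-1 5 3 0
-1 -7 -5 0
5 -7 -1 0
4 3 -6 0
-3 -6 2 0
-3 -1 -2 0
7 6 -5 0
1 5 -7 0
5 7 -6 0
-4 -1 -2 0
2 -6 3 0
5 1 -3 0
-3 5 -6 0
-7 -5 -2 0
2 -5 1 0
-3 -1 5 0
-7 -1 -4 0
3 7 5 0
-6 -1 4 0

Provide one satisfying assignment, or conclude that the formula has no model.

x1 ↦ False, x2 ↦ True, x3 ↦ False, x4 ↦ True, x5 ↦ True, x6 ↦ True, x7 ↦ False

Try x4 = True.
Try x1 = False.
Try x5 = True.
From the singleton clause (x2), x2 = True.
From the singleton clause (¬x7), x7 = False.
From the singleton clause (x6), x6 = True.
From the singleton clause (¬x3), x3 = False.
Every clause now holds.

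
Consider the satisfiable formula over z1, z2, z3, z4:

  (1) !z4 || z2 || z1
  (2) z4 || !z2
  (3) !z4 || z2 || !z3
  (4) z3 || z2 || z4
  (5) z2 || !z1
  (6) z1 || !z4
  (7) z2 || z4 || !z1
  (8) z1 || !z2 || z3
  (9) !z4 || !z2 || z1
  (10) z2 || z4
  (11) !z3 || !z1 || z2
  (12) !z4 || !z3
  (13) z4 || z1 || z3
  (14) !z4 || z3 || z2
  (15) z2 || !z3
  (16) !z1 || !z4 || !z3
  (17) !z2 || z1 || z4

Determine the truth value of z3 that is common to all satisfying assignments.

False

Suppose z3 = true.
Unit clause (!z4) forces z4 = false.
Unit clause (!z2) forces z2 = false.
That conflicts with the unit clause (z2).
So every satisfying assignment has z3 = False.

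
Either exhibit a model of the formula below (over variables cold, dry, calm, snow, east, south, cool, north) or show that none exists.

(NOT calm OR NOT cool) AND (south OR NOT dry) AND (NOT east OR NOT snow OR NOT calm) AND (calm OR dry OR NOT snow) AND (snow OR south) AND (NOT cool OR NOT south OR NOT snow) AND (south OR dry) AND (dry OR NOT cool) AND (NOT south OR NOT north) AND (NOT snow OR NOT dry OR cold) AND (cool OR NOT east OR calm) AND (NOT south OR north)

Branch on calm: set calm = false.
Branch on south: set south = true.
The clause (NOT north) is unit, so north = false.
Now (north) is unsatisfied and unit — conflict.
That branch fails; take south = false instead.
The clause (NOT dry) is unit, so dry = false.
Now (dry) is unsatisfied and unit — conflict.
Either choice for south ends in contradiction.
That branch fails; take calm = true instead.
The clause (NOT cool) is unit, so cool = false.
Branch on south: set south = true.
The clause (NOT north) is unit, so north = false.
Now (north) is unsatisfied and unit — conflict.
That branch fails; take south = false instead.
The clause (NOT dry) is unit, so dry = false.
Now (dry) is unsatisfied and unit — conflict.
Either choice for south ends in contradiction.
Either choice for calm ends in contradiction.

UNSATISFIABLE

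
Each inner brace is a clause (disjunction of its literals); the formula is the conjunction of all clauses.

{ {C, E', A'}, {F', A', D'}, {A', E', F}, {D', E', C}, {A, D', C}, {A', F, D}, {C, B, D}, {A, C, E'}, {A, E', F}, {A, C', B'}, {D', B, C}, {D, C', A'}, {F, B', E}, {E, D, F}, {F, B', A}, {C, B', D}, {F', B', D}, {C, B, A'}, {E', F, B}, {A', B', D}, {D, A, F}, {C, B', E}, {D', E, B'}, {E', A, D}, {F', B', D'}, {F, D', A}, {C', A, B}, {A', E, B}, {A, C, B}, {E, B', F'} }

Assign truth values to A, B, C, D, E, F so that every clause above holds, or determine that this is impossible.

UNSATISFIABLE

Case C = 1:
Case A = 1:
Unit clause (D) forces D = 1.
Unit clause (F') forces F = 0.
Unit clause (E') forces E = 0.
Unit clause (B') forces B = 0.
But (B) is also a unit clause — contradiction.
Backtrack on A: now try A = 0.
Unit clause (B') forces B = 0.
But (B) is also a unit clause — contradiction.
Either choice for A ends in contradiction.
Backtrack on C: now try C = 0.
Case E = 0:
Unit clause (B') forces B = 0.
Unit clause (D) forces D = 1.
But (D') is also a unit clause — contradiction.
Backtrack on E: now try E = 1.
Unit clause (A') forces A = 0.
But (A) is also a unit clause — contradiction.
Either choice for E ends in contradiction.
Either choice for C ends in contradiction.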